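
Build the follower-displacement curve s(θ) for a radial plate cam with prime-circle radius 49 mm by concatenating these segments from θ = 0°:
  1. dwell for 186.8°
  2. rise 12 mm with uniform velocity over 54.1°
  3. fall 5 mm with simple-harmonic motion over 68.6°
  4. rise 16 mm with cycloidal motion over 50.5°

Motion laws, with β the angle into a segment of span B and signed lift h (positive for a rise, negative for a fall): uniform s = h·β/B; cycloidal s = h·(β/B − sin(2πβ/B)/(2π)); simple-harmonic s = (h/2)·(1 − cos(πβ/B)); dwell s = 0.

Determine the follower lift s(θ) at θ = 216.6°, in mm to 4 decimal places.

seg 1 [0°–186.8°] dwell: s stays 0.0000
seg 2 [186.8°–240.9°] uniform, h=12: θ=216.6° here. β=29.8, B=54.1. 12·29.8/54.1 = 6.6100 → s = 6.6100

6.6100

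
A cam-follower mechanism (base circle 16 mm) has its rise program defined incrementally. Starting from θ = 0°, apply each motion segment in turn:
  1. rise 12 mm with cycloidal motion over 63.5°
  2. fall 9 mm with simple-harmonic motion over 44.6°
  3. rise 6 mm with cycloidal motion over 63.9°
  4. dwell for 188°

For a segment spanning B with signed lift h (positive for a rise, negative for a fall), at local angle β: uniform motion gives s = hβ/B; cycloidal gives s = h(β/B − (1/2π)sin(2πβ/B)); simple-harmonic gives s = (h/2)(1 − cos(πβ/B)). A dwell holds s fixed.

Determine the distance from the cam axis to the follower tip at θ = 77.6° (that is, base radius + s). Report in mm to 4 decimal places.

seg 1 [0°–63.5°] cycloidal, h=12: full span → s += 12 → s = 12.0000
seg 2 [63.5°–108.1°] simple-harmonic, h=-9: θ=77.6° here. β=14.1, B=44.6. -9/2·(1 − cos(π·0.3161)) = -2.0429 → s = 9.9571
radial distance = base radius + s = 16 + 9.9571 = 25.9571

25.9571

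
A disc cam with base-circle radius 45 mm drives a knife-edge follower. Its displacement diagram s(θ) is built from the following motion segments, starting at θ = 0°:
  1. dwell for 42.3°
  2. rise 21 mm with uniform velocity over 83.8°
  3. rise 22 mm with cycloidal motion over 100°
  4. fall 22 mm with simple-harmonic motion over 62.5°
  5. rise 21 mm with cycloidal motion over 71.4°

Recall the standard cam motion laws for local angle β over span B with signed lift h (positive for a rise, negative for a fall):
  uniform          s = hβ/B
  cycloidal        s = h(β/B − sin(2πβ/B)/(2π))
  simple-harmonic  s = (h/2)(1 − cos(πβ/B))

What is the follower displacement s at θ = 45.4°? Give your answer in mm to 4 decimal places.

seg 1 [0°–42.3°] dwell: s stays 0.0000
seg 2 [42.3°–126.1°] uniform, h=21: θ=45.4° here. β=3.1, B=83.8. 21·3.1/83.8 = 0.7768 → s = 0.7768

0.7768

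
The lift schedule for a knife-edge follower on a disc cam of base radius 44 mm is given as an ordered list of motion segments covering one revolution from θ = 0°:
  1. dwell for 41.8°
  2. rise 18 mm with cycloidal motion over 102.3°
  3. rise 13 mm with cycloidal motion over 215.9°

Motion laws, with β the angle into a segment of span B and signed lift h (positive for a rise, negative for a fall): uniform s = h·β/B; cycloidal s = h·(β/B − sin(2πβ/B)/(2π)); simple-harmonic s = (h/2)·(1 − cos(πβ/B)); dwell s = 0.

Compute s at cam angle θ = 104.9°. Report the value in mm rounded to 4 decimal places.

seg 1 [0°–41.8°] dwell: s stays 0.0000
seg 2 [41.8°–144.1°] cycloidal, h=18: θ=104.9° here. β=63.1, B=102.3. 18·(0.6168 − sin(2π·0.6168)/(2π)) = 13.0215 → s = 13.0215

13.0215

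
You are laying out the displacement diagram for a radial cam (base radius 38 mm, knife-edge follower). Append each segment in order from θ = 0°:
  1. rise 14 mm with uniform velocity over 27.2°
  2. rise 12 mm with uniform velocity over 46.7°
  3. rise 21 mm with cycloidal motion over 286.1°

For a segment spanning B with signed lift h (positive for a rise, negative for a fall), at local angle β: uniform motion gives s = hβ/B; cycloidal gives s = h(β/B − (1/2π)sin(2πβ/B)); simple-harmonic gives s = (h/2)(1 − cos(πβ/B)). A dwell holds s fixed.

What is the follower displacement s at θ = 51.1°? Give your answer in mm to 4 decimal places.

seg 1 [0°–27.2°] uniform, h=14: full span → s += 14 → s = 14.0000
seg 2 [27.2°–73.9°] uniform, h=12: θ=51.1° here. β=23.9, B=46.7. 12·23.9/46.7 = 6.1413 → s = 20.1413

20.1413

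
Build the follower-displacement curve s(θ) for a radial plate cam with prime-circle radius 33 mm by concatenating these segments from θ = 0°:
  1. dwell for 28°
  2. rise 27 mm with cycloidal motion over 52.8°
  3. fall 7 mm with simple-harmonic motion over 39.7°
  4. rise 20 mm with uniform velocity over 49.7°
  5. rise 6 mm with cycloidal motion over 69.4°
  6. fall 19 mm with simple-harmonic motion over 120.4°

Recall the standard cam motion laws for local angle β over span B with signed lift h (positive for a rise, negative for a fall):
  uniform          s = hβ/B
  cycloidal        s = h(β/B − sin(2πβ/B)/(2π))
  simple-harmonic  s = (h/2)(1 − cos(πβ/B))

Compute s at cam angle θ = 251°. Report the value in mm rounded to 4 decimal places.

seg 1 [0°–28°] dwell: s stays 0.0000
seg 2 [28°–80.8°] cycloidal, h=27: full span → s += 27 → s = 27.0000
seg 3 [80.8°–120.5°] simple-harmonic, h=-7: full span → s += -7 → s = 20.0000
seg 4 [120.5°–170.2°] uniform, h=20: full span → s += 20 → s = 40.0000
seg 5 [170.2°–239.6°] cycloidal, h=6: full span → s += 6 → s = 46.0000
seg 6 [239.6°–360°] simple-harmonic, h=-19: θ=251° here. β=11.4, B=120.4. -19/2·(1 − cos(π·0.0947)) = -0.4172 → s = 45.5828

45.5828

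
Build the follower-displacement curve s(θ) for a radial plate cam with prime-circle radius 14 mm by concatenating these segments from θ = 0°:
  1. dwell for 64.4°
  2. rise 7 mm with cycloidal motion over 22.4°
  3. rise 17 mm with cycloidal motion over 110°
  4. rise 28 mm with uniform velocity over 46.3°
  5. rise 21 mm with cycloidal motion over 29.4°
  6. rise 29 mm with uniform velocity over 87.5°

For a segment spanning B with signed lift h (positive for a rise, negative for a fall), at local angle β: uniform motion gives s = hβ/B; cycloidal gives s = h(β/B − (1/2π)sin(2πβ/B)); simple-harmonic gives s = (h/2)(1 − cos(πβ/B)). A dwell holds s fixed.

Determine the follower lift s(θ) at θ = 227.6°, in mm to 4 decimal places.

seg 1 [0°–64.4°] dwell: s stays 0.0000
seg 2 [64.4°–86.8°] cycloidal, h=7: full span → s += 7 → s = 7.0000
seg 3 [86.8°–196.8°] cycloidal, h=17: full span → s += 17 → s = 24.0000
seg 4 [196.8°–243.1°] uniform, h=28: θ=227.6° here. β=30.8, B=46.3. 28·30.8/46.3 = 18.6263 → s = 42.6263

42.6263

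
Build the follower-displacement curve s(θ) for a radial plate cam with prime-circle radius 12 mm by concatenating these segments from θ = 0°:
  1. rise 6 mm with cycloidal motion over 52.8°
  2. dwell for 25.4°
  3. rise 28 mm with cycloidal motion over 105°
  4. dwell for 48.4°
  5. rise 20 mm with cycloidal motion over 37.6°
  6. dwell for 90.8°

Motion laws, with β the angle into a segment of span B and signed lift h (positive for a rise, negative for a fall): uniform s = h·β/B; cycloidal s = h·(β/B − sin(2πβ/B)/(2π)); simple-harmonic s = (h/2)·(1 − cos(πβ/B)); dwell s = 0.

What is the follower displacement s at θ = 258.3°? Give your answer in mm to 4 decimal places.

seg 1 [0°–52.8°] cycloidal, h=6: full span → s += 6 → s = 6.0000
seg 2 [52.8°–78.2°] dwell: s stays 6.0000
seg 3 [78.2°–183.2°] cycloidal, h=28: full span → s += 28 → s = 34.0000
seg 4 [183.2°–231.6°] dwell: s stays 34.0000
seg 5 [231.6°–269.2°] cycloidal, h=20: θ=258.3° here. β=26.7, B=37.6. 20·(0.7101 − sin(2π·0.7101)/(2π)) = 17.2858 → s = 51.2858

51.2858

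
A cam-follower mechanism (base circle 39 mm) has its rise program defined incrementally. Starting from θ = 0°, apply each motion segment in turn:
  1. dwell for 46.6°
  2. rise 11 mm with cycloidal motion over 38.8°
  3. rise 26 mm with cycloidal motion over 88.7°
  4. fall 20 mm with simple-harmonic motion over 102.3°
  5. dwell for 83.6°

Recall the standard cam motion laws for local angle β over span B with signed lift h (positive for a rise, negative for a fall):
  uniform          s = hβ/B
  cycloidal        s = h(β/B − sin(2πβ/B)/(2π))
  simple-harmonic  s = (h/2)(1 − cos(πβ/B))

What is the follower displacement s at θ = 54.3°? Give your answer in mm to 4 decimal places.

seg 1 [0°–46.6°] dwell: s stays 0.0000
seg 2 [46.6°–85.4°] cycloidal, h=11: θ=54.3° here. β=7.7, B=38.8. 11·(0.1985 − sin(2π·0.1985)/(2π)) = 0.5233 → s = 0.5233

0.5233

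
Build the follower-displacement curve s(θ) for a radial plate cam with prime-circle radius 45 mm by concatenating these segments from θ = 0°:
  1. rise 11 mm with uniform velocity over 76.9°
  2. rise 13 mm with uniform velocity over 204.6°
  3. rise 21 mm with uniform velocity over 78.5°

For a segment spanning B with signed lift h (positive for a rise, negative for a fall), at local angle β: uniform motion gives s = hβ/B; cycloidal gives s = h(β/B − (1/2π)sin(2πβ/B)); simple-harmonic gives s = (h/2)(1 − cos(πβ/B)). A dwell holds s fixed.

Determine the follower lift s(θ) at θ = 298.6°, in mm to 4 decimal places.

seg 1 [0°–76.9°] uniform, h=11: full span → s += 11 → s = 11.0000
seg 2 [76.9°–281.5°] uniform, h=13: full span → s += 13 → s = 24.0000
seg 3 [281.5°–360°] uniform, h=21: θ=298.6° here. β=17.1, B=78.5. 21·17.1/78.5 = 4.5745 → s = 28.5745

28.5745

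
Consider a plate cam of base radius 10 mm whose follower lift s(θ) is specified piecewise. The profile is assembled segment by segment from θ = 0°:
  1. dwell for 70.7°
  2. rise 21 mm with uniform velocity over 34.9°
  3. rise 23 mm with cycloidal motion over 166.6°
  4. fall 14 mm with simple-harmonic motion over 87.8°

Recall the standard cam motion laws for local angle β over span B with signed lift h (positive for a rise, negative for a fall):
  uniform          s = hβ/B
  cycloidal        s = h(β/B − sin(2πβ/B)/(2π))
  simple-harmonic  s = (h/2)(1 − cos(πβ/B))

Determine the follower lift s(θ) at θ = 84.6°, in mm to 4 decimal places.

seg 1 [0°–70.7°] dwell: s stays 0.0000
seg 2 [70.7°–105.6°] uniform, h=21: θ=84.6° here. β=13.9, B=34.9. 21·13.9/34.9 = 8.3639 → s = 8.3639

8.3639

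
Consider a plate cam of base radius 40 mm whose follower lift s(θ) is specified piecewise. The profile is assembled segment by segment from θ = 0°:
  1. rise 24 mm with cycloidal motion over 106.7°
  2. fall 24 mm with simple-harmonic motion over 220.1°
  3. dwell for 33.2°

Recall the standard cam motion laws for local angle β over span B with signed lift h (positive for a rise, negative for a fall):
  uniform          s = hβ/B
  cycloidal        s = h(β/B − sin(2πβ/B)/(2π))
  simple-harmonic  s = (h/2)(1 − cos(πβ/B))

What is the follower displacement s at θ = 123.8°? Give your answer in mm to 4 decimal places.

seg 1 [0°–106.7°] cycloidal, h=24: full span → s += 24 → s = 24.0000
seg 2 [106.7°–326.8°] simple-harmonic, h=-24: θ=123.8° here. β=17.1, B=220.1. -24/2·(1 − cos(π·0.0777)) = -0.3557 → s = 23.6443

23.6443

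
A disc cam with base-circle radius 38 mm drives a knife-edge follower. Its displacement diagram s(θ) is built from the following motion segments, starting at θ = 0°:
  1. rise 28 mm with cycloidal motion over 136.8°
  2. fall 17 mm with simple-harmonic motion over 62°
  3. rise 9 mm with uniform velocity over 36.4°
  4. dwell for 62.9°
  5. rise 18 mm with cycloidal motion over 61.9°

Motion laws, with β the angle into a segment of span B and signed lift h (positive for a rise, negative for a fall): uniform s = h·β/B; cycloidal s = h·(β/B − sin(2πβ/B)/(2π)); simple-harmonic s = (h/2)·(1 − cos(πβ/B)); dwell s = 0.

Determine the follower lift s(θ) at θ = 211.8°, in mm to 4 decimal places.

seg 1 [0°–136.8°] cycloidal, h=28: full span → s += 28 → s = 28.0000
seg 2 [136.8°–198.8°] simple-harmonic, h=-17: full span → s += -17 → s = 11.0000
seg 3 [198.8°–235.2°] uniform, h=9: θ=211.8° here. β=13, B=36.4. 9·13/36.4 = 3.2143 → s = 14.2143

14.2143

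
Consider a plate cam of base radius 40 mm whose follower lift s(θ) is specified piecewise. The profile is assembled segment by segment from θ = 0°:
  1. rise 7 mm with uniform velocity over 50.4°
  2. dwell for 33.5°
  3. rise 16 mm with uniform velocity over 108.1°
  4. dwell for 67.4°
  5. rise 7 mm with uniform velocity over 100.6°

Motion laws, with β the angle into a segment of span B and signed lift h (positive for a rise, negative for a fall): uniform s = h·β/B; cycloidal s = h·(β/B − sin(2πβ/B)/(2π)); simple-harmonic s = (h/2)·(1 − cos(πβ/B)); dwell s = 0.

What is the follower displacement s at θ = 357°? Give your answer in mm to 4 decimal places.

seg 1 [0°–50.4°] uniform, h=7: full span → s += 7 → s = 7.0000
seg 2 [50.4°–83.9°] dwell: s stays 7.0000
seg 3 [83.9°–192°] uniform, h=16: full span → s += 16 → s = 23.0000
seg 4 [192°–259.4°] dwell: s stays 23.0000
seg 5 [259.4°–360°] uniform, h=7: θ=357° here. β=97.6, B=100.6. 7·97.6/100.6 = 6.7913 → s = 29.7913

29.7913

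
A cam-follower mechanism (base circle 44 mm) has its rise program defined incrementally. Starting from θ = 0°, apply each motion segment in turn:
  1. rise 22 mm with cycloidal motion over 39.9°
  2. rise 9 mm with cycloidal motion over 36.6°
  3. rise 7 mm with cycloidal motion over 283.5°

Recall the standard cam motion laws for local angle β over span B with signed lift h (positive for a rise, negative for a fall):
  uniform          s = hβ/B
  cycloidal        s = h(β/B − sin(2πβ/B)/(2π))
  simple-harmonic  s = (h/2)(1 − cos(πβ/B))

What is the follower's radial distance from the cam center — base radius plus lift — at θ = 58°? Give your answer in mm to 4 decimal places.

seg 1 [0°–39.9°] cycloidal, h=22: full span → s += 22 → s = 22.0000
seg 2 [39.9°–76.5°] cycloidal, h=9: θ=58° here. β=18.1, B=36.6. 9·(0.4945 − sin(2π·0.4945)/(2π)) = 4.4016 → s = 26.4016
radial distance = base radius + s = 44 + 26.4016 = 70.4016

70.4016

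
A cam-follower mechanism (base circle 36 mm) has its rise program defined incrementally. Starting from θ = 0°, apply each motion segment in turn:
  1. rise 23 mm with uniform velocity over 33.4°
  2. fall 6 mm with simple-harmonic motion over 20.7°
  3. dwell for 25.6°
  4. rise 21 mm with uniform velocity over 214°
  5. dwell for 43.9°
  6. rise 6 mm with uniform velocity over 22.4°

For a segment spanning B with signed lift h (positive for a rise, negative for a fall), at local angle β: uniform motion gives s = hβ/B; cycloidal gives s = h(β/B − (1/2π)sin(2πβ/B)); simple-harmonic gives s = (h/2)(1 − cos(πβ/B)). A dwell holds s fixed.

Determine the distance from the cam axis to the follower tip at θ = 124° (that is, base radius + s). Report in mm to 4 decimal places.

seg 1 [0°–33.4°] uniform, h=23: full span → s += 23 → s = 23.0000
seg 2 [33.4°–54.1°] simple-harmonic, h=-6: full span → s += -6 → s = 17.0000
seg 3 [54.1°–79.7°] dwell: s stays 17.0000
seg 4 [79.7°–293.7°] uniform, h=21: θ=124° here. β=44.3, B=214. 21·44.3/214 = 4.3472 → s = 21.3472
radial distance = base radius + s = 36 + 21.3472 = 57.3472

57.3472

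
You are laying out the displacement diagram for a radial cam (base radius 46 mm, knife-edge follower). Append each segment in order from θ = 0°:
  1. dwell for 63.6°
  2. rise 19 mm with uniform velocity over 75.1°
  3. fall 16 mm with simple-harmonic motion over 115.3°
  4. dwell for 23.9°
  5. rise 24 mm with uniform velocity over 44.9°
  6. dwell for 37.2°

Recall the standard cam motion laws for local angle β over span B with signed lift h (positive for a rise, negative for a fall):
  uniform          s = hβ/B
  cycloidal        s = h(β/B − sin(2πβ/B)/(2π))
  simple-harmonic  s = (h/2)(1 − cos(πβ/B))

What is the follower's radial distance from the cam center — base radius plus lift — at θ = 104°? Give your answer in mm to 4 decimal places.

seg 1 [0°–63.6°] dwell: s stays 0.0000
seg 2 [63.6°–138.7°] uniform, h=19: θ=104° here. β=40.4, B=75.1. 19·40.4/75.1 = 10.2210 → s = 10.2210
radial distance = base radius + s = 46 + 10.2210 = 56.2210

56.2210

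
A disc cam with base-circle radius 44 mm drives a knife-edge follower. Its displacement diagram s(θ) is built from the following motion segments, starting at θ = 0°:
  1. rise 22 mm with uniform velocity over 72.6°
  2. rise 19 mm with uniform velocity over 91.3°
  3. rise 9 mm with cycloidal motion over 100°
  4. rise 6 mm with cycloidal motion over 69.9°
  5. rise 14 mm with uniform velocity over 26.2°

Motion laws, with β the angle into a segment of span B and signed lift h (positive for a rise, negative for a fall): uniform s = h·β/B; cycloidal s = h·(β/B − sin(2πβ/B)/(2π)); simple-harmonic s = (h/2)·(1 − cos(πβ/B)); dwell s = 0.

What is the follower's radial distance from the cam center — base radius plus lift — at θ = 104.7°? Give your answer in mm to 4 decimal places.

seg 1 [0°–72.6°] uniform, h=22: full span → s += 22 → s = 22.0000
seg 2 [72.6°–163.9°] uniform, h=19: θ=104.7° here. β=32.1, B=91.3. 19·32.1/91.3 = 6.6802 → s = 28.6802
radial distance = base radius + s = 44 + 28.6802 = 72.6802

72.6802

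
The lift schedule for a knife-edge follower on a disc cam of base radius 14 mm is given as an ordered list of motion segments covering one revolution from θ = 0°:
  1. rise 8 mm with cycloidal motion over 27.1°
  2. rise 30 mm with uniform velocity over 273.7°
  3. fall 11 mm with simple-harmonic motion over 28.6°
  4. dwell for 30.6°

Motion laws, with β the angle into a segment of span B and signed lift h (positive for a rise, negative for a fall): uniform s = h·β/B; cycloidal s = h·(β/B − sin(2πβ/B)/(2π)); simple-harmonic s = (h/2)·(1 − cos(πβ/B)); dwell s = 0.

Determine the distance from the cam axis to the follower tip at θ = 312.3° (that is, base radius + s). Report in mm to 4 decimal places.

seg 1 [0°–27.1°] cycloidal, h=8: full span → s += 8 → s = 8.0000
seg 2 [27.1°–300.8°] uniform, h=30: full span → s += 30 → s = 38.0000
seg 3 [300.8°–329.4°] simple-harmonic, h=-11: θ=312.3° here. β=11.5, B=28.6. -11/2·(1 − cos(π·0.4021)) = -3.8349 → s = 34.1651
radial distance = base radius + s = 14 + 34.1651 = 48.1651

48.1651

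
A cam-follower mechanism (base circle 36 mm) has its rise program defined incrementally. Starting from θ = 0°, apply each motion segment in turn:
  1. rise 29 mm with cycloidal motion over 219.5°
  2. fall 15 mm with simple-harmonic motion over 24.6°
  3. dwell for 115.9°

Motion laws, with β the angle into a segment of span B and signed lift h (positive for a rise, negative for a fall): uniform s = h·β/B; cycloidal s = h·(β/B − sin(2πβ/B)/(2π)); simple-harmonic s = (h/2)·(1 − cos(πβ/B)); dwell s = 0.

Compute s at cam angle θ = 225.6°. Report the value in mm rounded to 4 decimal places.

seg 1 [0°–219.5°] cycloidal, h=29: full span → s += 29 → s = 29.0000
seg 2 [219.5°–244.1°] simple-harmonic, h=-15: θ=225.6° here. β=6.1, B=24.6. -15/2·(1 − cos(π·0.2480)) = -2.1629 → s = 26.8371

26.8371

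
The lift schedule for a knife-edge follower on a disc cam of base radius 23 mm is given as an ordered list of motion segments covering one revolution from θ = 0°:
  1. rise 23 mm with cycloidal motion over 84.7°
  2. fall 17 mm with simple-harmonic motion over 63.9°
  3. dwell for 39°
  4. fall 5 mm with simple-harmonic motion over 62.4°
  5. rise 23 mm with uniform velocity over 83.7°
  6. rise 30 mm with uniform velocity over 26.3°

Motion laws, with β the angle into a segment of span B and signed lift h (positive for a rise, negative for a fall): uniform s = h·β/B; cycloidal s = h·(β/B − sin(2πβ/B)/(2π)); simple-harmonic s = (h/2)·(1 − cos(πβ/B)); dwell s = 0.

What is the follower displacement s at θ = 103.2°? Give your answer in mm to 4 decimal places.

seg 1 [0°–84.7°] cycloidal, h=23: full span → s += 23 → s = 23.0000
seg 2 [84.7°–148.6°] simple-harmonic, h=-17: θ=103.2° here. β=18.5, B=63.9. -17/2·(1 − cos(π·0.2895)) = -3.2801 → s = 19.7199

19.7199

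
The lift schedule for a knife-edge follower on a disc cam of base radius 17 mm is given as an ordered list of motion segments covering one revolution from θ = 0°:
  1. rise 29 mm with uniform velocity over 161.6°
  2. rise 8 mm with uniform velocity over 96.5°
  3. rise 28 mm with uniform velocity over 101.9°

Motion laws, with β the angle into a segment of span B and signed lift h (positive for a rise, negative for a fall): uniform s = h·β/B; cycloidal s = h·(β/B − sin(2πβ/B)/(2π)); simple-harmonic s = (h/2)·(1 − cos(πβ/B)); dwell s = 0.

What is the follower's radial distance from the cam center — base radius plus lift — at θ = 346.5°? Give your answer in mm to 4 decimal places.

seg 1 [0°–161.6°] uniform, h=29: full span → s += 29 → s = 29.0000
seg 2 [161.6°–258.1°] uniform, h=8: full span → s += 8 → s = 37.0000
seg 3 [258.1°–360°] uniform, h=28: θ=346.5° here. β=88.4, B=101.9. 28·88.4/101.9 = 24.2905 → s = 61.2905
radial distance = base radius + s = 17 + 61.2905 = 78.2905

78.2905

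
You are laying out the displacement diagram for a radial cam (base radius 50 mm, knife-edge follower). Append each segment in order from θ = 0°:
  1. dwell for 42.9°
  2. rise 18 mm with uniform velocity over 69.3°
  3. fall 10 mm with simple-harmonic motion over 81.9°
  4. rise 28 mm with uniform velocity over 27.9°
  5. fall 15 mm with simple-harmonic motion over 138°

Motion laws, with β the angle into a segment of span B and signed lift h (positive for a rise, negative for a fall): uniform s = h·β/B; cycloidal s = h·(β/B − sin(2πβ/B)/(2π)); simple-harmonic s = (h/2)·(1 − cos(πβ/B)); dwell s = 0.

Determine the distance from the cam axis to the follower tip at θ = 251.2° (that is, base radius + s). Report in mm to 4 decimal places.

seg 1 [0°–42.9°] dwell: s stays 0.0000
seg 2 [42.9°–112.2°] uniform, h=18: full span → s += 18 → s = 18.0000
seg 3 [112.2°–194.1°] simple-harmonic, h=-10: full span → s += -10 → s = 8.0000
seg 4 [194.1°–222°] uniform, h=28: full span → s += 28 → s = 36.0000
seg 5 [222°–360°] simple-harmonic, h=-15: θ=251.2° here. β=29.2, B=138. -15/2·(1 − cos(π·0.2116)) = -1.5969 → s = 34.4031
radial distance = base radius + s = 50 + 34.4031 = 84.4031

84.4031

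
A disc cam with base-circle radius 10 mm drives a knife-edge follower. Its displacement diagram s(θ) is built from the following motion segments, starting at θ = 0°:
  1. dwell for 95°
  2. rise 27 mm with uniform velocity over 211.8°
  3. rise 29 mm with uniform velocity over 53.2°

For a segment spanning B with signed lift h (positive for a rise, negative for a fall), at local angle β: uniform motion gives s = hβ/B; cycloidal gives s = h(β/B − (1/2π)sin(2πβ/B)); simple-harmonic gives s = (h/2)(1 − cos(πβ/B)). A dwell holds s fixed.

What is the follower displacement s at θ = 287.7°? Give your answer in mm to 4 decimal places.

seg 1 [0°–95°] dwell: s stays 0.0000
seg 2 [95°–306.8°] uniform, h=27: θ=287.7° here. β=192.7, B=211.8. 27·192.7/211.8 = 24.5652 → s = 24.5652

24.5652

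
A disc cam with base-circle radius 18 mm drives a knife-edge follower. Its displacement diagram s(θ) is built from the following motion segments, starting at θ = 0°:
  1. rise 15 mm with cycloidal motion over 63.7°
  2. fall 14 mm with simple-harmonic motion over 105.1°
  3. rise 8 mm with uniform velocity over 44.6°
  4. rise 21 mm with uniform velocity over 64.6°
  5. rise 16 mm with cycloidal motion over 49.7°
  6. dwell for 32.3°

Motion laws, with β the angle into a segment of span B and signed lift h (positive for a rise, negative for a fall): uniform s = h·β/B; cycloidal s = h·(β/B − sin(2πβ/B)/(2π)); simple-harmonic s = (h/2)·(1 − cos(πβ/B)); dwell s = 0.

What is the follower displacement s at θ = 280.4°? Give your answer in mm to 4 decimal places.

seg 1 [0°–63.7°] cycloidal, h=15: full span → s += 15 → s = 15.0000
seg 2 [63.7°–168.8°] simple-harmonic, h=-14: full span → s += -14 → s = 1.0000
seg 3 [168.8°–213.4°] uniform, h=8: full span → s += 8 → s = 9.0000
seg 4 [213.4°–278°] uniform, h=21: full span → s += 21 → s = 30.0000
seg 5 [278°–327.7°] cycloidal, h=16: θ=280.4° here. β=2.4, B=49.7. 16·(0.0483 − sin(2π·0.0483)/(2π)) = 0.0118 → s = 30.0118

30.0118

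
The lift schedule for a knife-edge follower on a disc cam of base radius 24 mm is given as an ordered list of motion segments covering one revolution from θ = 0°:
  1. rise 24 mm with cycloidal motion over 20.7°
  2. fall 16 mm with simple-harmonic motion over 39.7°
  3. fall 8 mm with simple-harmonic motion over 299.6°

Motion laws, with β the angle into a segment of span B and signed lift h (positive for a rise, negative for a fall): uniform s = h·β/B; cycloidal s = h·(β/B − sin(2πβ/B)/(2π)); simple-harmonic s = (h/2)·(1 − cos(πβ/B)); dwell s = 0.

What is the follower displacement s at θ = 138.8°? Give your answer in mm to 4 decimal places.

seg 1 [0°–20.7°] cycloidal, h=24: full span → s += 24 → s = 24.0000
seg 2 [20.7°–60.4°] simple-harmonic, h=-16: full span → s += -16 → s = 8.0000
seg 3 [60.4°–360°] simple-harmonic, h=-8: θ=138.8° here. β=78.4, B=299.6. -8/2·(1 − cos(π·0.2617)) = -1.2773 → s = 6.7227

6.7227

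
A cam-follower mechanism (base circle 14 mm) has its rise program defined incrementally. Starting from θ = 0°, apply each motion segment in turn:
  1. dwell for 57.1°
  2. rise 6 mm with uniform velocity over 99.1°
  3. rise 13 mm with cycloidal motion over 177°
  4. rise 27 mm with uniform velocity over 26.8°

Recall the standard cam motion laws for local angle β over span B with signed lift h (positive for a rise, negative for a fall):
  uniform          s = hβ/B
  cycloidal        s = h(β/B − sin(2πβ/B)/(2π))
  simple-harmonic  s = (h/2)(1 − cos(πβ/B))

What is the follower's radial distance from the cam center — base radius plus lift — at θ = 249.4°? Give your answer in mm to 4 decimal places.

seg 1 [0°–57.1°] dwell: s stays 0.0000
seg 2 [57.1°–156.2°] uniform, h=6: full span → s += 6 → s = 6.0000
seg 3 [156.2°–333.2°] cycloidal, h=13: θ=249.4° here. β=93.2, B=177. 13·(0.5266 − sin(2π·0.5266)/(2π)) = 7.1888 → s = 13.1888
radial distance = base radius + s = 14 + 13.1888 = 27.1888

27.1888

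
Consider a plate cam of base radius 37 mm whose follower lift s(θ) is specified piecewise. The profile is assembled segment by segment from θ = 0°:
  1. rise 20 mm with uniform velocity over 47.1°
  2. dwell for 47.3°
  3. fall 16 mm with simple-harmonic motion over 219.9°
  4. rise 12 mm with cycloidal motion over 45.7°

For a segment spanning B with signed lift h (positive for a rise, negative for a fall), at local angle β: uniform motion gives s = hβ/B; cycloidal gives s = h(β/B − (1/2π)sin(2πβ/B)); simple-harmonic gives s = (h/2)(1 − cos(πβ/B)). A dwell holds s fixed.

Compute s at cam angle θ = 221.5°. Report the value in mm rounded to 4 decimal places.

seg 1 [0°–47.1°] uniform, h=20: full span → s += 20 → s = 20.0000
seg 2 [47.1°–94.4°] dwell: s stays 20.0000
seg 3 [94.4°–314.3°] simple-harmonic, h=-16: θ=221.5° here. β=127.1, B=219.9. -16/2·(1 − cos(π·0.5780)) = -9.9405 → s = 10.0595

10.0595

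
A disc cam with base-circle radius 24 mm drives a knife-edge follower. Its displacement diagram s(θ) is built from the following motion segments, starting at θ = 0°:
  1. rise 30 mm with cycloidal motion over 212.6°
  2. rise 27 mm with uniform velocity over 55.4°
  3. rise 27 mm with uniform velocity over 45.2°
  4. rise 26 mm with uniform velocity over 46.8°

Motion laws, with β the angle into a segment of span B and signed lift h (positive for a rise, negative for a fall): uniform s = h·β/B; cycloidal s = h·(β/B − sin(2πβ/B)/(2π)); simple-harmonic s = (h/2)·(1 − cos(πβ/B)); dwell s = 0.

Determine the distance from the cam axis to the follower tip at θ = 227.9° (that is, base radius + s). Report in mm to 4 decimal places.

seg 1 [0°–212.6°] cycloidal, h=30: full span → s += 30 → s = 30.0000
seg 2 [212.6°–268°] uniform, h=27: θ=227.9° here. β=15.3, B=55.4. 27·15.3/55.4 = 7.4567 → s = 37.4567
radial distance = base radius + s = 24 + 37.4567 = 61.4567

61.4567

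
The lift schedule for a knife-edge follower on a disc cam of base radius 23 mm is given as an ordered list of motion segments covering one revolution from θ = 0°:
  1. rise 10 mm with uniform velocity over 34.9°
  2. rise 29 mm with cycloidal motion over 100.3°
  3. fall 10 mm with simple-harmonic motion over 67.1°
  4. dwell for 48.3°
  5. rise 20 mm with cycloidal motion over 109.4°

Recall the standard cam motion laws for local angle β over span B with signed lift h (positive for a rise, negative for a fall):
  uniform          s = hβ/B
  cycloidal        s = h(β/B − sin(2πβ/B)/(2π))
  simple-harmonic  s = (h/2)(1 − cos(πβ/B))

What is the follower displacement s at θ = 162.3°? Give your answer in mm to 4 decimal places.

seg 1 [0°–34.9°] uniform, h=10: full span → s += 10 → s = 10.0000
seg 2 [34.9°–135.2°] cycloidal, h=29: full span → s += 29 → s = 39.0000
seg 3 [135.2°–202.3°] simple-harmonic, h=-10: θ=162.3° here. β=27.1, B=67.1. -10/2·(1 − cos(π·0.4039)) = -3.5129 → s = 35.4871

35.4871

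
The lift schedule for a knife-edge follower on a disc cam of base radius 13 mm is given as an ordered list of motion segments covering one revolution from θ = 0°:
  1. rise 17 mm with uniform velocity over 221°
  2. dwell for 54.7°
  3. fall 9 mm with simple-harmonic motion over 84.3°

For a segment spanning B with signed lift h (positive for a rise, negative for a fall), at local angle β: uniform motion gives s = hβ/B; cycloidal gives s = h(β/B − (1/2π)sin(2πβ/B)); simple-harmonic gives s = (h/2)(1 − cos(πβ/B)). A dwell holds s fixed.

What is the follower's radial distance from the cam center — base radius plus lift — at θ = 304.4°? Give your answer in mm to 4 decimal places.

seg 1 [0°–221°] uniform, h=17: full span → s += 17 → s = 17.0000
seg 2 [221°–275.7°] dwell: s stays 17.0000
seg 3 [275.7°–360°] simple-harmonic, h=-9: θ=304.4° here. β=28.7, B=84.3. -9/2·(1 − cos(π·0.3405)) = -2.3377 → s = 14.6623
radial distance = base radius + s = 13 + 14.6623 = 27.6623

27.6623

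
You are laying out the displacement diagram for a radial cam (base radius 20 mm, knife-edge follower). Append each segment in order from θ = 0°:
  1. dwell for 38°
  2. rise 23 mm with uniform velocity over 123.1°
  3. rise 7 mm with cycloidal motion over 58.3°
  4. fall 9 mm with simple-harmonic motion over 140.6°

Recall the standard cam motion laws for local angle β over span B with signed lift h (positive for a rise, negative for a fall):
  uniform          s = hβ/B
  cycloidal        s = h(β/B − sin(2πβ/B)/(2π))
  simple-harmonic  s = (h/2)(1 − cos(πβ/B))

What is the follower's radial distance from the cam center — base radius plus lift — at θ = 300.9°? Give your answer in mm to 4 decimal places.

seg 1 [0°–38°] dwell: s stays 0.0000
seg 2 [38°–161.1°] uniform, h=23: full span → s += 23 → s = 23.0000
seg 3 [161.1°–219.4°] cycloidal, h=7: full span → s += 7 → s = 30.0000
seg 4 [219.4°–360°] simple-harmonic, h=-9: θ=300.9° here. β=81.5, B=140.6. -9/2·(1 − cos(π·0.5797)) = -5.6144 → s = 24.3856
radial distance = base radius + s = 20 + 24.3856 = 44.3856

44.3856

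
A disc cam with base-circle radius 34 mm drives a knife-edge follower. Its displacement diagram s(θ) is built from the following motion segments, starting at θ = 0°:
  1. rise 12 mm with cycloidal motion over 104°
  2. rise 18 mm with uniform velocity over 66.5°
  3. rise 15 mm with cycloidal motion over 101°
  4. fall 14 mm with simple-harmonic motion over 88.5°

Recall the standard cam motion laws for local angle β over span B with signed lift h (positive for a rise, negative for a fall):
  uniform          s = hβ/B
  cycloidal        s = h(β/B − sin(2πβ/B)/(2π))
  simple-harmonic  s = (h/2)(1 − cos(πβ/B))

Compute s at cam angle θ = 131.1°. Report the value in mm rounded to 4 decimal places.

seg 1 [0°–104°] cycloidal, h=12: full span → s += 12 → s = 12.0000
seg 2 [104°–170.5°] uniform, h=18: θ=131.1° here. β=27.1, B=66.5. 18·27.1/66.5 = 7.3353 → s = 19.3353

19.3353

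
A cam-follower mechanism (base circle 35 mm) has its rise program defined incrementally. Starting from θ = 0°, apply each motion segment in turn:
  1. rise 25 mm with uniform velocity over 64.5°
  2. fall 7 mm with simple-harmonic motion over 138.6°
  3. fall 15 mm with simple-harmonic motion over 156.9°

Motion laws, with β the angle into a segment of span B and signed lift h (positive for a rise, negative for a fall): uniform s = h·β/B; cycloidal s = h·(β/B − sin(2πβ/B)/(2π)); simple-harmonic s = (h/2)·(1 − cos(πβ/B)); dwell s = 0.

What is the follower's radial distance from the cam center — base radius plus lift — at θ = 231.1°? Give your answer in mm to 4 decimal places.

seg 1 [0°–64.5°] uniform, h=25: full span → s += 25 → s = 25.0000
seg 2 [64.5°–203.1°] simple-harmonic, h=-7: full span → s += -7 → s = 18.0000
seg 3 [203.1°–360°] simple-harmonic, h=-15: θ=231.1° here. β=28, B=156.9. -15/2·(1 − cos(π·0.1785)) = -1.1481 → s = 16.8519
radial distance = base radius + s = 35 + 16.8519 = 51.8519

51.8519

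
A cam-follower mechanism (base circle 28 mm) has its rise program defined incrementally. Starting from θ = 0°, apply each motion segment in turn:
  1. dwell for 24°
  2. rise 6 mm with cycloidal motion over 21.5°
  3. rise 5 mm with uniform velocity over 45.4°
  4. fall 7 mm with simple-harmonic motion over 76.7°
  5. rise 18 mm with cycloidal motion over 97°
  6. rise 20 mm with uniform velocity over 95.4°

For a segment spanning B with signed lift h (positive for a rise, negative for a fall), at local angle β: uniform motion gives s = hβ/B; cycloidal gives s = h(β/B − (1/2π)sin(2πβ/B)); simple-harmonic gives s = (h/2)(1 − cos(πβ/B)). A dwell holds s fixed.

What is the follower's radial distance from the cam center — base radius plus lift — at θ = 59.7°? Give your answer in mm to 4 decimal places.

seg 1 [0°–24°] dwell: s stays 0.0000
seg 2 [24°–45.5°] cycloidal, h=6: full span → s += 6 → s = 6.0000
seg 3 [45.5°–90.9°] uniform, h=5: θ=59.7° here. β=14.2, B=45.4. 5·14.2/45.4 = 1.5639 → s = 7.5639
radial distance = base radius + s = 28 + 7.5639 = 35.5639

35.5639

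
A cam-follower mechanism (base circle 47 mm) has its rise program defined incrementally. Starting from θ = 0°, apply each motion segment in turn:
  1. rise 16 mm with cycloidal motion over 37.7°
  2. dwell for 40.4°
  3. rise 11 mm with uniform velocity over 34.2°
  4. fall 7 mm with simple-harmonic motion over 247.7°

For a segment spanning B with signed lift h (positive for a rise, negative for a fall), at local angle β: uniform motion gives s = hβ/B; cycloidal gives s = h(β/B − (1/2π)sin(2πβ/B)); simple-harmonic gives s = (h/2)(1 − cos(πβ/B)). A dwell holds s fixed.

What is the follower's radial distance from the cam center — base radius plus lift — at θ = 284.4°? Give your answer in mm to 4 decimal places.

seg 1 [0°–37.7°] cycloidal, h=16: full span → s += 16 → s = 16.0000
seg 2 [37.7°–78.1°] dwell: s stays 16.0000
seg 3 [78.1°–112.3°] uniform, h=11: full span → s += 11 → s = 27.0000
seg 4 [112.3°–360°] simple-harmonic, h=-7: θ=284.4° here. β=172.1, B=247.7. -7/2·(1 − cos(π·0.6948)) = -5.5106 → s = 21.4894
radial distance = base radius + s = 47 + 21.4894 = 68.4894

68.4894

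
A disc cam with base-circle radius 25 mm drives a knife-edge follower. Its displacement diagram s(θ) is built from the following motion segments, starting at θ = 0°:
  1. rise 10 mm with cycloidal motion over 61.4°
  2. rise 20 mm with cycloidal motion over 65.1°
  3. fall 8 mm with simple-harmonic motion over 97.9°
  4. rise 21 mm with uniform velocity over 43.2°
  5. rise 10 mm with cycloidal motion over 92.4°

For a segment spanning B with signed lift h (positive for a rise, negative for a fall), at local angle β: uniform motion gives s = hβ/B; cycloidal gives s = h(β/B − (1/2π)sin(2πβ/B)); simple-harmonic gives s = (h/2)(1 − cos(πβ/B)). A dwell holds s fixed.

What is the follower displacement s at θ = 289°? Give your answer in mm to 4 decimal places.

seg 1 [0°–61.4°] cycloidal, h=10: full span → s += 10 → s = 10.0000
seg 2 [61.4°–126.5°] cycloidal, h=20: full span → s += 20 → s = 30.0000
seg 3 [126.5°–224.4°] simple-harmonic, h=-8: full span → s += -8 → s = 22.0000
seg 4 [224.4°–267.6°] uniform, h=21: full span → s += 21 → s = 43.0000
seg 5 [267.6°–360°] cycloidal, h=10: θ=289° here. β=21.4, B=92.4. 10·(0.2316 − sin(2π·0.2316)/(2π)) = 0.7351 → s = 43.7351

43.7351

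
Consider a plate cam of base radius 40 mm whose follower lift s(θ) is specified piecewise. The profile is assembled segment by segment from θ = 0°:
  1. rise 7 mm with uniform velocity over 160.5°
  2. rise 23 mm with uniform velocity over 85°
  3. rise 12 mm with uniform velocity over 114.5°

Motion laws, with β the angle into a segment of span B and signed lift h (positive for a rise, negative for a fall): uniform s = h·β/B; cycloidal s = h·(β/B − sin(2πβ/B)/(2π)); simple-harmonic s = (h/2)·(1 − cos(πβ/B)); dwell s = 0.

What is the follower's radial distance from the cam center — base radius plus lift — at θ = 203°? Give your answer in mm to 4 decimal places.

seg 1 [0°–160.5°] uniform, h=7: full span → s += 7 → s = 7.0000
seg 2 [160.5°–245.5°] uniform, h=23: θ=203° here. β=42.5, B=85. 23·42.5/85 = 11.5000 → s = 18.5000
radial distance = base radius + s = 40 + 18.5000 = 58.5000

58.5000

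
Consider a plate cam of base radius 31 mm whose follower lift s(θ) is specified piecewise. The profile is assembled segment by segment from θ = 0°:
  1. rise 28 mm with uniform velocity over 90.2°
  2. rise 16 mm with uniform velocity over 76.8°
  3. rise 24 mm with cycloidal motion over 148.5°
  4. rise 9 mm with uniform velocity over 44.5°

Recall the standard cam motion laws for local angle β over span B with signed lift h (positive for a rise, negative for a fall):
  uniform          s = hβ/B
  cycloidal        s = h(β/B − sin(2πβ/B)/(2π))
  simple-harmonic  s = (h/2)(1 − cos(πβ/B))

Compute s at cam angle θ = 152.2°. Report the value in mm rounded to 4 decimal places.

seg 1 [0°–90.2°] uniform, h=28: full span → s += 28 → s = 28.0000
seg 2 [90.2°–167°] uniform, h=16: θ=152.2° here. β=62, B=76.8. 16·62/76.8 = 12.9167 → s = 40.9167

40.9167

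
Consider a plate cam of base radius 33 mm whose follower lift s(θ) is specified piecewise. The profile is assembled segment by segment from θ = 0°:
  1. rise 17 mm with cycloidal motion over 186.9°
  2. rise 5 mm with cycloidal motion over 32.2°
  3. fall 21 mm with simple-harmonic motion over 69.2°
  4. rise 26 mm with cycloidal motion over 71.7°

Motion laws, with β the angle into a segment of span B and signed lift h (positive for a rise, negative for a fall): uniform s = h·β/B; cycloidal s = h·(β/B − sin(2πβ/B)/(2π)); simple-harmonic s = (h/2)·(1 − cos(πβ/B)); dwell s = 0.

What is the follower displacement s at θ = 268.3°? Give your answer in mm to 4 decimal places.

seg 1 [0°–186.9°] cycloidal, h=17: full span → s += 17 → s = 17.0000
seg 2 [186.9°–219.1°] cycloidal, h=5: full span → s += 5 → s = 22.0000
seg 3 [219.1°–288.3°] simple-harmonic, h=-21: θ=268.3° here. β=49.2, B=69.2. -21/2·(1 − cos(π·0.7110)) = -16.9611 → s = 5.0389

5.0389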